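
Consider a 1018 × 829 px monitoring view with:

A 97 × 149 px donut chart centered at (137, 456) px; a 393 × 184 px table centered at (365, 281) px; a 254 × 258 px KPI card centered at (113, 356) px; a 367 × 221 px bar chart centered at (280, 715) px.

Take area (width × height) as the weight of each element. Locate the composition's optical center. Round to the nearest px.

(251, 464)

Areas: donut chart 97·149 = 14453, table 393·184 = 72312, KPI card 254·258 = 65532, bar chart 367·221 = 81107. Total weight = 233404.
Σw·x = 14453·137 + 72312·365 + 65532·113 + 81107·280 = 58489017, so x̄ = 58489017/233404 ≈ 250.59.
Σw·y = 14453·456 + 72312·281 + 65532·356 + 81107·715 = 108231137, so ȳ = 108231137/233404 ≈ 463.71.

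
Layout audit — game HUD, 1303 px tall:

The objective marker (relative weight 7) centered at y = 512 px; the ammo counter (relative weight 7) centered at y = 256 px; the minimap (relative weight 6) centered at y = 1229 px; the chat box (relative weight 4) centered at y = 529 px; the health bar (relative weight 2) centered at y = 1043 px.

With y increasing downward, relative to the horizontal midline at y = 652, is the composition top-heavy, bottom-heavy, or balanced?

balanced

Σw = 7 + 7 + 6 + 4 + 2 = 26.
y: (7·512 + 7·256 + 6·1229 + 4·529 + 2·1043) / 26 = 16952 / 26 ≈ 652.00
The centroid 652.00 matches the midline at 652, so the layout is balanced.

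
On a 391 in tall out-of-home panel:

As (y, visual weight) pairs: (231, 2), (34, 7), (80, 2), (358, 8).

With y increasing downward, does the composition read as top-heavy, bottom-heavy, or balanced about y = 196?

balanced

Σw = 2 + 7 + 2 + 8 = 19.
Σw·y = 2·231 + 7·34 + 2·80 + 8·358 = 3724, so ȳ = 3724/19 ≈ 196.00.
196.00 = 196 exactly: balanced.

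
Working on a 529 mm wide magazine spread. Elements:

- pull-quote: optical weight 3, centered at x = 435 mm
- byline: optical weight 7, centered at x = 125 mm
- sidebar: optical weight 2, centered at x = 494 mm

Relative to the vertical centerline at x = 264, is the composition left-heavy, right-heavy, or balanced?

balanced

Weights sum to 3 + 7 + 2 = 12.
Σw·x = 3·435 + 7·125 + 2·494 = 3168, so x̄ = 3168/12 ≈ 264.00.
That equals the midline 264 — balanced.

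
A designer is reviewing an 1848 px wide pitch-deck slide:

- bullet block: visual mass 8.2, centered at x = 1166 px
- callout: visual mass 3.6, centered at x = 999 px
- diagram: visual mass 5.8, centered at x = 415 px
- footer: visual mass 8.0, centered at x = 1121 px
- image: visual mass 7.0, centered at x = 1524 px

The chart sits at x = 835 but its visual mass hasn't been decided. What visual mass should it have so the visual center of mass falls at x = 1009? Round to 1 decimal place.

Fixed elements: Σw = 8.2 + 3.6 + 5.8 + 8.0 + 7.0 = 32.6, Σw·x = 8.2·1166 + 3.6·999 + 5.8·415 + 8.0·1121 + 7.0·1524 = 35200.6.
For the centroid to hit 1009: (35200.6 + w·835) / (32.6 + w) = 1009.
So w = (1009·32.6 − 35200.6)/(835 − 1009) = -2307.2/-174 ≈ 13.26.

w ≈ 13.3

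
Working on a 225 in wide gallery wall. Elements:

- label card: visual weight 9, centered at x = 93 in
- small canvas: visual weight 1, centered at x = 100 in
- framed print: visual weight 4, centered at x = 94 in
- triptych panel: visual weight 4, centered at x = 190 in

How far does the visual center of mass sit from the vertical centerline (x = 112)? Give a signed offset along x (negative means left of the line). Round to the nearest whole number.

≈ 3 in

Weights sum to 9 + 1 + 4 + 4 = 18.
x: (9·93 + 1·100 + 4·94 + 4·190) / 18 = 2073 / 18 ≈ 115.17
Difference: 115.17 − 112 ≈ 3.17.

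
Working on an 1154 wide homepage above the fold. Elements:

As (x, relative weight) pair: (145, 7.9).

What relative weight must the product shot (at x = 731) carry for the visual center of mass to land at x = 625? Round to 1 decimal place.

Known: weight 7.9 with moment 7.9·145 = 1145.5.
Balance at x = 625 requires (1145.5 + w·731) / (7.9 + w) = 625.
So w = (625·7.9 − 1145.5)/(731 − 625) = 3792.0/106 ≈ 35.77.

w ≈ 35.8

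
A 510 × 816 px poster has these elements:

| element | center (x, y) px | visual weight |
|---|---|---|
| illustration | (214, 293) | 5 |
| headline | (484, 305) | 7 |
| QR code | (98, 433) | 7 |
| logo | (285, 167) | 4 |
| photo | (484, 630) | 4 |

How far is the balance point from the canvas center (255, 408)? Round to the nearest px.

Σw = 5 + 7 + 7 + 4 + 4 = 27.
x-moment: 5·214 + 7·484 + 7·98 + 4·285 + 4·484 = 8220; centroid 8220/27 ≈ 304.44.
y-moment: 5·293 + 7·305 + 7·433 + 4·167 + 4·630 = 9819; centroid 9819/27 ≈ 363.67.
Offset from (255, 408): Δx ≈ 49.44, Δy ≈ -44.33; distance = √(Δx² + Δy²) ≈ 66.41.

≈ 66 px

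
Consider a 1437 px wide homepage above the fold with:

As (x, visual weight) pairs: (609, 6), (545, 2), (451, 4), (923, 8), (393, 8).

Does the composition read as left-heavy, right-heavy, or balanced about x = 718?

left-heavy

Σw = 6 + 2 + 4 + 8 + 8 = 28.
x-moment: 6·609 + 2·545 + 4·451 + 8·923 + 8·393 = 17076; centroid 17076/28 ≈ 609.86.
609.9 lies left of the midline 718, so the layout is left-heavy.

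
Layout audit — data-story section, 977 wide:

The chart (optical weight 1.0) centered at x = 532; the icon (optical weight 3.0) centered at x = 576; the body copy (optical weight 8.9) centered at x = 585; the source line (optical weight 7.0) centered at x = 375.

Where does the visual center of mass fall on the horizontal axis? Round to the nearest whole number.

x ≈ 507

Total weight = 1.0 + 3.0 + 8.9 + 7.0 = 19.9.
Σw·x = 1.0·532 + 3.0·576 + 8.9·585 + 7.0·375 = 10091.5, so x̄ = 10091.5/19.9 ≈ 507.11.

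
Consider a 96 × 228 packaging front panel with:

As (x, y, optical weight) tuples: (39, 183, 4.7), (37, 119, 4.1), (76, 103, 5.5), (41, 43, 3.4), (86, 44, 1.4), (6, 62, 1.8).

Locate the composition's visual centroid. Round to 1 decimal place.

Total weight = 4.7 + 4.1 + 5.5 + 3.4 + 1.4 + 1.8 = 20.9.
Σw·x = 1023.6; x̄ = 1023.6/20.9 ≈ 48.98.
y: moment 2233.9 / weight 20.9 ≈ 106.89

(49.0, 106.9)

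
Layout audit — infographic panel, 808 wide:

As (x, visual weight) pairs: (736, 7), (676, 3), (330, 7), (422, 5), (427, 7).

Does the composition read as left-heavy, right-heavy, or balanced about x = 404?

right-heavy

Total weight = 7 + 3 + 7 + 5 + 7 = 29.
x-moment: 7·736 + 3·676 + 7·330 + 5·422 + 7·427 = 14589; centroid 14589/29 ≈ 503.07.
503.1 vs midline 404 → right-heavy.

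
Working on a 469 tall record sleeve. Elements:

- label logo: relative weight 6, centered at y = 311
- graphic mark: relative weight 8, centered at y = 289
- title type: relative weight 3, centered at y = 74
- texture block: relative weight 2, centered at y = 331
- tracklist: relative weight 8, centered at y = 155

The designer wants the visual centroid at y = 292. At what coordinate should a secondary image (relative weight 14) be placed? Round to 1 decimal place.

After adding the secondary image, total weight = 6 + 8 + 3 + 2 + 8 + 14 = 41.
y: target moment 41×292 = 11972; current 6·311 + 8·289 + 3·74 + 2·331 + 8·155 = 6302; the secondary image supplies 5670, so y = 5670/14 ≈ 405.00.

y ≈ 405.0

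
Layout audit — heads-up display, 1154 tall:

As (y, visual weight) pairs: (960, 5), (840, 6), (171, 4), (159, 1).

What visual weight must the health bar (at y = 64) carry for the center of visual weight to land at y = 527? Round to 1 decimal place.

Fixed elements: Σw = 5 + 6 + 4 + 1 = 16, Σw·y = 5·960 + 6·840 + 4·171 + 1·159 = 10683.
For the centroid to hit 527: (10683 + w·64) / (16 + w) = 527.
Rearranging, w·(64 − 527) = 527·16 − 10683 = -2251, so w ≈ -2251/-463 = 4.86.

w ≈ 4.9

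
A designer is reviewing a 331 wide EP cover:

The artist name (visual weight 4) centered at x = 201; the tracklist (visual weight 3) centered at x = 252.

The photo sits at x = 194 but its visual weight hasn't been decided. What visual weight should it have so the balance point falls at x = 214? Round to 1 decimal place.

w ≈ 3.1

Existing Σw = 7 (4 + 3); existing moment 4·201 + 3·252 = 1560.
Balance at x = 214 requires (1560 + w·194) / (7 + w) = 214.
Rearranging, w·(194 − 214) = 214·7 − 1560 = -62, so w ≈ -62/-20 = 3.10.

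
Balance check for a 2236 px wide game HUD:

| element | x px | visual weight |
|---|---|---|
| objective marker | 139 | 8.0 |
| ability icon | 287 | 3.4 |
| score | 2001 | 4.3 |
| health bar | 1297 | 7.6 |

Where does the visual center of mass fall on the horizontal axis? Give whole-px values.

Total weight = 8.0 + 3.4 + 4.3 + 7.6 = 23.3.
x: (8.0·139 + 3.4·287 + 4.3·2001 + 7.6·1297) / 23.3 = 20549.3 / 23.3 ≈ 881.94

x ≈ 882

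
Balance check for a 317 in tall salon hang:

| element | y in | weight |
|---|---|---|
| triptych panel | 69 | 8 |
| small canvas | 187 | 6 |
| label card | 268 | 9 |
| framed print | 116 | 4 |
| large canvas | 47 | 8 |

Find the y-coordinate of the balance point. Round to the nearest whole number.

y ≈ 141

Total weight = 8 + 6 + 9 + 4 + 8 = 35.
Σw·y = 8·69 + 6·187 + 9·268 + 4·116 + 8·47 = 4926, so ȳ = 4926/35 ≈ 140.74.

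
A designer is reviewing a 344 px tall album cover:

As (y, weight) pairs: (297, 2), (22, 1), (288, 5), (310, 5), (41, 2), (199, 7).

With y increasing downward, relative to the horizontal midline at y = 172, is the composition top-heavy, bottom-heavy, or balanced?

bottom-heavy

Σw = 2 + 1 + 5 + 5 + 2 + 7 = 22.
Σw·y = 5081; ȳ = 5081/22 ≈ 230.95.
Since 231.0 is below (larger y than) 172, the composition reads bottom-heavy.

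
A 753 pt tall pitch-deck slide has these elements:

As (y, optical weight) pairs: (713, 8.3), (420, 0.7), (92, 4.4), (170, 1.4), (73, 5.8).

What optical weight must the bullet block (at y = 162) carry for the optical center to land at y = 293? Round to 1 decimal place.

Existing Σw = 20.6 (8.3 + 0.7 + 4.4 + 1.4 + 5.8); existing moment 8.3·713 + 0.7·420 + 4.4·92 + 1.4·170 + 5.8·73 = 7278.1.
Set Σw·y/Σw = 293: (7278.1 + 162w) = 293·(20.6 + w).
So w = (293·20.6 − 7278.1)/(162 − 293) = -1242.3/-131 ≈ 9.48.

w ≈ 9.5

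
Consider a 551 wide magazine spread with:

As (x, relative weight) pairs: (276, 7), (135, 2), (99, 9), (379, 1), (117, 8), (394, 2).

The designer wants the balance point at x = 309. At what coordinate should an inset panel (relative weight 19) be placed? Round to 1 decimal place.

x ≈ 507.2

New total weight: (7 + 2 + 9 + 1 + 8 + 2) + 19 = 48.
Along x: (5196 + 19·x) / 48 = 309 (existing moment 7·276 + 2·135 + 9·99 + 1·379 + 8·117 + 2·394 = 5196) ⇒ x = (14832 − 5196) / 19 ≈ 507.16.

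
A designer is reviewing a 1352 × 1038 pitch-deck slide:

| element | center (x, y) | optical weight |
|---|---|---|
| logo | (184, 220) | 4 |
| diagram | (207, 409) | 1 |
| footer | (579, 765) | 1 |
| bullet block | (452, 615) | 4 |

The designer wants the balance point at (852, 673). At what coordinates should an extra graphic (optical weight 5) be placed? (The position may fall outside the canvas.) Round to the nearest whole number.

New total weight: (4 + 1 + 1 + 4) + 5 = 15.
x: target moment 15×852 = 12780; current 4·184 + 1·207 + 1·579 + 4·452 = 3330; the extra graphic supplies 9450, so x = 9450/5 ≈ 1890.00.
y: target moment 15×673 = 10095; current 4·220 + 1·409 + 1·765 + 4·615 = 4514; the extra graphic supplies 5581, so y = 5581/5 ≈ 1116.20.

(1890, 1116)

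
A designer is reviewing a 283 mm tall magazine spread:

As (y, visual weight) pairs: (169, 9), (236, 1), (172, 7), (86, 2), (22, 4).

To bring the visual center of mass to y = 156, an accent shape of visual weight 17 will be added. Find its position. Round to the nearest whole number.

With the accent shape, Σw becomes 9 + 1 + 7 + 2 + 4 + 17 = 40.
Along y: (3221 + 17·y) / 40 = 156 (existing moment 9·169 + 1·236 + 7·172 + 2·86 + 4·22 = 3221) ⇒ y = (6240 − 3221) / 17 ≈ 177.59.

y ≈ 178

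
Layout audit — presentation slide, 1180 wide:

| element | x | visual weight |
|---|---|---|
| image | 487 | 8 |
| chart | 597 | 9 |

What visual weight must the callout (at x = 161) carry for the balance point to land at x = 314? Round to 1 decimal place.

w ≈ 25.7

Existing Σw = 17 (8 + 9); existing moment 8·487 + 9·597 = 9269.
For the centroid to hit 314: (9269 + w·161) / (17 + w) = 314.
So w = (314·17 − 9269)/(161 − 314) = -3931/-153 ≈ 25.69.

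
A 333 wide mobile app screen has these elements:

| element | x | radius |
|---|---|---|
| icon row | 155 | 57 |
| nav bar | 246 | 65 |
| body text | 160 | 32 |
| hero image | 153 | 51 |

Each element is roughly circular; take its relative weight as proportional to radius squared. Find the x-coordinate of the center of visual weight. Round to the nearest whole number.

x ≈ 190

Weights ∝ r²: icon row 57² = 3249, nav bar 65² = 4225, body text 32² = 1024, hero image 51² = 2601; Σw = 11099.
x-moment: 3249·155 + 4225·246 + 1024·160 + 2601·153 = 2104738; centroid 2104738/11099 ≈ 189.63.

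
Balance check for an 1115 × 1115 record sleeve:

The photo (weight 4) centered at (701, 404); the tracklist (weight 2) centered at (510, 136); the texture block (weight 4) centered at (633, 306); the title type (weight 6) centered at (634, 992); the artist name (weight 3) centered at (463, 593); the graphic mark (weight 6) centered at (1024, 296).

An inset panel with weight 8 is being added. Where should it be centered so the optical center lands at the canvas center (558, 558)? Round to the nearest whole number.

After adding the inset panel, total weight = 4 + 2 + 4 + 6 + 3 + 6 + 8 = 33.
Along x: (17693 + 8·x) / 33 = 558 (existing moment 4·701 + 2·510 + 4·633 + 6·634 + 3·463 + 6·1024 = 17693) ⇒ x = (18414 − 17693) / 8 ≈ 90.12.
Along y: (12619 + 8·y) / 33 = 558 (existing moment 4·404 + 2·136 + 4·306 + 6·992 + 3·593 + 6·296 = 12619) ⇒ y = (18414 − 12619) / 8 ≈ 724.38.

(90, 724)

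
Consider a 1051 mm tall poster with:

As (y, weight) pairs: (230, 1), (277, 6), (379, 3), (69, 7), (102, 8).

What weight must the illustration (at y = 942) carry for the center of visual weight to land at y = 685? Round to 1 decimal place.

Fixed elements: Σw = 1 + 6 + 3 + 7 + 8 = 25, Σw·y = 1·230 + 6·277 + 3·379 + 7·69 + 8·102 = 4328.
For the centroid to hit 685: (4328 + w·942) / (25 + w) = 685.
Rearranging, w·(942 − 685) = 685·25 − 4328 = 12797, so w ≈ 12797/257 = 49.79.

w ≈ 49.8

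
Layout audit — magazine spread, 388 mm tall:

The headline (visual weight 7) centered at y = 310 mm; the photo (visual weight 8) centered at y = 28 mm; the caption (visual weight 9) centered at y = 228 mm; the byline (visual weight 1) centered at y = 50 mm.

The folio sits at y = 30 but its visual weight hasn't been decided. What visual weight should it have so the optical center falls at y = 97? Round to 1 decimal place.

w ≈ 30.9

Existing Σw = 25 (7 + 8 + 9 + 1); existing moment 7·310 + 8·28 + 9·228 + 1·50 = 4496.
For the centroid to hit 97: (4496 + w·30) / (25 + w) = 97.
Rearranging, w·(30 − 97) = 97·25 − 4496 = -2071, so w ≈ -2071/-67 = 30.91.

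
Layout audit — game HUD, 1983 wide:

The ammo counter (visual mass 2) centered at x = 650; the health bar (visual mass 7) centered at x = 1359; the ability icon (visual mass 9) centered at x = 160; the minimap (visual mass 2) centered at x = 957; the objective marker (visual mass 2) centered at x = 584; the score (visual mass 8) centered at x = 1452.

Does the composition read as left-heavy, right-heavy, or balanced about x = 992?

Weights sum to 2 + 7 + 9 + 2 + 2 + 8 = 30.
Σw·x = 2·650 + 7·1359 + 9·160 + 2·957 + 2·584 + 8·1452 = 26951, so x̄ = 26951/30 ≈ 898.37.
Since 898.4 is left of 992, the composition reads left-heavy.

left-heavy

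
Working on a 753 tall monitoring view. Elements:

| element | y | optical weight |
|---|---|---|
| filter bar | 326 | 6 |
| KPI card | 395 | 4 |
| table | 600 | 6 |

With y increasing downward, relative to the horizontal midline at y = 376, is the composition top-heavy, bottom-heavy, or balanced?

Weights sum to 6 + 4 + 6 = 16.
y: (6·326 + 4·395 + 6·600) / 16 = 7136 / 16 ≈ 446.00
446.0 lies below (larger y than) the midline 376, so the layout is bottom-heavy.

bottom-heavy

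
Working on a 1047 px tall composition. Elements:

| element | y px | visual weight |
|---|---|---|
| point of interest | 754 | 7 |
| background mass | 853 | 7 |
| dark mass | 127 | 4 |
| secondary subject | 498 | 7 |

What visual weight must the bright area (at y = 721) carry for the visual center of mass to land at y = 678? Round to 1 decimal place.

Existing Σw = 25 (7 + 7 + 4 + 7); existing moment 7·754 + 7·853 + 4·127 + 7·498 = 15243.
Balance at y = 678 requires (15243 + w·721) / (25 + w) = 678.
Rearranging, w·(721 − 678) = 678·25 − 15243 = 1707, so w ≈ 1707/43 = 39.70.

w ≈ 39.7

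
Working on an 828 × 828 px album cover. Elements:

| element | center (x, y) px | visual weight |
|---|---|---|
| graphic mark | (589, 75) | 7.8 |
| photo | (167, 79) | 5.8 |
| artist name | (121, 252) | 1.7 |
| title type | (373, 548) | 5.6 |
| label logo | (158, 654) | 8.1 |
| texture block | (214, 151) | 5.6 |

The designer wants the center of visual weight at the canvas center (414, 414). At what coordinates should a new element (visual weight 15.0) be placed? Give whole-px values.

(680, 657)

New total weight: (7.8 + 5.8 + 1.7 + 5.6 + 8.1 + 5.6) + 15.0 = 49.6.
x: target moment 49.6×414 = 20534.4; current 7.8·589 + 5.8·167 + 1.7·121 + 5.6·373 + 8.1·158 + 5.6·214 = 10335.5; the new element supplies 10198.9, so x = 10198.9/15.0 ≈ 679.93.
y: target moment 49.6×414 = 20534.4; current 7.8·75 + 5.8·79 + 1.7·252 + 5.6·548 + 8.1·654 + 5.6·151 = 10683.4; the new element supplies 9851.0, so y = 9851.0/15.0 ≈ 656.73.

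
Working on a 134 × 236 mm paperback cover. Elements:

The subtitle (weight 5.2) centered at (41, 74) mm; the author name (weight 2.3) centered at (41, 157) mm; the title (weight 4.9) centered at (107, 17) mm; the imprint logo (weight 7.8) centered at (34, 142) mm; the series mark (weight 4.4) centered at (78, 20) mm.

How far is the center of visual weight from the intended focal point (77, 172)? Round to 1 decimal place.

≈ 91.6 mm

Total weight = 5.2 + 2.3 + 4.9 + 7.8 + 4.4 = 24.6.
x-moment: 5.2·41 + 2.3·41 + 4.9·107 + 7.8·34 + 4.4·78 = 1440.2; centroid 1440.2/24.6 ≈ 58.54.
y-moment: 5.2·74 + 2.3·157 + 4.9·17 + 7.8·142 + 4.4·20 = 2024.8; centroid 2024.8/24.6 ≈ 82.31.
Offset from (77, 172): Δx ≈ -18.46, Δy ≈ -89.69; distance = √(Δx² + Δy²) ≈ 91.57.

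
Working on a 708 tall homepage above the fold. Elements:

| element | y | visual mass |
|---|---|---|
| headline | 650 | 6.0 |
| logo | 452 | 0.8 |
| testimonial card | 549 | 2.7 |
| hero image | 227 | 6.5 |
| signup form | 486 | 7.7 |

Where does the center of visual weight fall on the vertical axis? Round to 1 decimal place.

Σw = 6.0 + 0.8 + 2.7 + 6.5 + 7.7 = 23.7.
y-moment: 6.0·650 + 0.8·452 + 2.7·549 + 6.5·227 + 7.7·486 = 10961.6; centroid 10961.6/23.7 ≈ 462.51.

y ≈ 462.5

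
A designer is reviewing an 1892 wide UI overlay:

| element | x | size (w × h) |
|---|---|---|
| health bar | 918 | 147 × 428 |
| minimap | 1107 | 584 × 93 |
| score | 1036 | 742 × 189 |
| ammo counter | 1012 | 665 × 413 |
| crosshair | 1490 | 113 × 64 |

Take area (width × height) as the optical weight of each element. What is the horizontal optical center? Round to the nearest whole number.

x ≈ 1023

Areas → weights: health bar 147·428 = 62916, minimap 584·93 = 54312, score 742·189 = 140238, ammo counter 665·413 = 274645, crosshair 113·64 = 7232; Σw = 539343.
x-moment: 62916·918 + 54312·1107 + 140238·1036 + 274645·1012 + 7232·1490 = 551883260; centroid 551883260/539343 ≈ 1023.25.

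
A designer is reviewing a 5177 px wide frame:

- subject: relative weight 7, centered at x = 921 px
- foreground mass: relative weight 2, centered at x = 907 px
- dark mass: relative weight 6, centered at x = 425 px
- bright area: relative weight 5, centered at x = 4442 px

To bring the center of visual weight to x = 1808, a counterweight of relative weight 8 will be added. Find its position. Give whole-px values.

x ≈ 2200

New total weight: (7 + 2 + 6 + 5) + 8 = 28.
Along x: (33021 + 8·x) / 28 = 1808 (existing moment 7·921 + 2·907 + 6·425 + 5·4442 = 33021) ⇒ x = (50624 − 33021) / 8 ≈ 2200.38.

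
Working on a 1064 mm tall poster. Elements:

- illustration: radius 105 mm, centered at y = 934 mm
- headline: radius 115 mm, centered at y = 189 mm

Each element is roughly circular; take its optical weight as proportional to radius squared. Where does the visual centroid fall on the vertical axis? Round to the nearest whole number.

Weights ∝ r²: illustration 105² = 11025, headline 115² = 13225; Σw = 24250.
y-moment: 11025·934 + 13225·189 = 12796875; centroid 12796875/24250 ≈ 527.71.

y ≈ 528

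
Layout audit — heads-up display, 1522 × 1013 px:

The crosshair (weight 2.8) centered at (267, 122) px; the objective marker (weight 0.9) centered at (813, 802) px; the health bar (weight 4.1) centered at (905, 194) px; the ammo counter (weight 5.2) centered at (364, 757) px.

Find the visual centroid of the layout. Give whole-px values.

Weights sum to 2.8 + 0.9 + 4.1 + 5.2 = 13.0.
x: (2.8·267 + 0.9·813 + 4.1·905 + 5.2·364) / 13.0 = 7082.6 / 13.0 ≈ 544.82
y: (2.8·122 + 0.9·802 + 4.1·194 + 5.2·757) / 13.0 = 5795.2 / 13.0 ≈ 445.78

(545, 446)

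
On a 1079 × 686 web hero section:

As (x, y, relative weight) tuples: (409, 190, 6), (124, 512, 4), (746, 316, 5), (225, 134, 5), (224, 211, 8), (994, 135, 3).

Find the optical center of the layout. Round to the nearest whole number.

Σw = 6 + 4 + 5 + 5 + 8 + 3 = 31.
Σw·x = 12579; x̄ = 12579/31 ≈ 405.77.
y: moment 7531 / weight 31 ≈ 242.94

(406, 243)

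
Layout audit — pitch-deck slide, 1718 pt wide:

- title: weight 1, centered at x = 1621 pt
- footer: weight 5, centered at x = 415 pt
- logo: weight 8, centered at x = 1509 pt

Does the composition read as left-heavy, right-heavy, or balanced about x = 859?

right-heavy

Σw = 1 + 5 + 8 = 14.
Σw·x = 1·1621 + 5·415 + 8·1509 = 15768, so x̄ = 15768/14 ≈ 1126.29.
Since 1126.3 is right of 859, the composition reads right-heavy.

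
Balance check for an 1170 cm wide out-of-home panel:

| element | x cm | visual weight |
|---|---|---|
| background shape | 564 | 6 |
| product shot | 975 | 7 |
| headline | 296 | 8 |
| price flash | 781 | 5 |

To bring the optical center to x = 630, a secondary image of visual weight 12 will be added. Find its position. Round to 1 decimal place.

x ≈ 621.5

After adding the secondary image, total weight = 6 + 7 + 8 + 5 + 12 = 38.
Along x: (16482 + 12·x) / 38 = 630 (existing moment 6·564 + 7·975 + 8·296 + 5·781 = 16482) ⇒ x = (23940 − 16482) / 12 ≈ 621.50.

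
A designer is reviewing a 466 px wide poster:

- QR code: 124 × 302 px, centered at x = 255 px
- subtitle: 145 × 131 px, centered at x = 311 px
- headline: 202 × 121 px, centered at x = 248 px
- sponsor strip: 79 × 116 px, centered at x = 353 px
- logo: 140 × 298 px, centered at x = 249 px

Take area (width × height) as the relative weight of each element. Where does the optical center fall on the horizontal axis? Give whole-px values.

Areas: QR code 124·302 = 37448, subtitle 145·131 = 18995, headline 202·121 = 24442, sponsor strip 79·116 = 9164, logo 140·298 = 41720. Total weight = 131769.
x-moment: 37448·255 + 18995·311 + 24442·248 + 9164·353 + 41720·249 = 35141473; centroid 35141473/131769 ≈ 266.69.

x ≈ 267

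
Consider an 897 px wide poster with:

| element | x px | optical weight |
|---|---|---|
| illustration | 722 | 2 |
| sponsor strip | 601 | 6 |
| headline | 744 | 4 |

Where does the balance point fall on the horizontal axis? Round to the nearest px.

x ≈ 669

Σw = 2 + 6 + 4 = 12.
x: (2·722 + 6·601 + 4·744) / 12 = 8026 / 12 ≈ 668.83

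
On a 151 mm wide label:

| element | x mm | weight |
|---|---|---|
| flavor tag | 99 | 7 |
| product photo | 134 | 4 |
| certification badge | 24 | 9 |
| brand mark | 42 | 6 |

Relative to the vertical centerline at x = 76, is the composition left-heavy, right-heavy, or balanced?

left-heavy

Σw = 7 + 4 + 9 + 6 = 26.
Σw·x = 7·99 + 4·134 + 9·24 + 6·42 = 1697, so x̄ = 1697/26 ≈ 65.27.
65.3 lies left of the midline 76, so the layout is left-heavy.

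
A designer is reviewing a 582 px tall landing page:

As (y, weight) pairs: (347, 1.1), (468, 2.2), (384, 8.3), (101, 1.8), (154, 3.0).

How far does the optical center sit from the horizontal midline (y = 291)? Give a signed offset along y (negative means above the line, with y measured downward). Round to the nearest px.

Total weight = 1.1 + 2.2 + 8.3 + 1.8 + 3.0 = 16.4.
y-moment: 1.1·347 + 2.2·468 + 8.3·384 + 1.8·101 + 3.0·154 = 5242.3; centroid 5242.3/16.4 ≈ 319.65.
Offset from y = 291: 319.65 − 291 ≈ 28.65.

≈ 29 px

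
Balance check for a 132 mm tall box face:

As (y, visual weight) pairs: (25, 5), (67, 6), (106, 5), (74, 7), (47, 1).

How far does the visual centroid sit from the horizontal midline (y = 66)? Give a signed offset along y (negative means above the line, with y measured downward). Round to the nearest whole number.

Σw = 5 + 6 + 5 + 7 + 1 = 24.
y: (5·25 + 6·67 + 5·106 + 7·74 + 1·47) / 24 = 1622 / 24 ≈ 67.58
Offset from y = 66: 67.58 − 66 ≈ 1.58.

≈ 2 mm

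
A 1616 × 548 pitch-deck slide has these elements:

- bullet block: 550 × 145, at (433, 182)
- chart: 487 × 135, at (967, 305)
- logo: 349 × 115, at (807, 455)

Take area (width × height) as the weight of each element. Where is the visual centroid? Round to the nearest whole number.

Taking area as weight: bullet block 550·145 = 79750, chart 487·135 = 65745, logo 349·115 = 40135. Sum 185630.
x: (79750·433 + 65745·967 + 40135·807) / 185630 = 130496110 / 185630 ≈ 702.99
y: (79750·182 + 65745·305 + 40135·455) / 185630 = 52828150 / 185630 ≈ 284.59

(703, 285)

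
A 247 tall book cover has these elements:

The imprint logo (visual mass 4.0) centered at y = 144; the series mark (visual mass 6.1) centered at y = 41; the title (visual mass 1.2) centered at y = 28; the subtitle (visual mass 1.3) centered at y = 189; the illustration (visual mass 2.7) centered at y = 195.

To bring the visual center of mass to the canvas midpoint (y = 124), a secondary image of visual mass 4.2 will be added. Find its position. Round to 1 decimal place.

New total weight: (4.0 + 6.1 + 1.2 + 1.3 + 2.7) + 4.2 = 19.5.
y: target moment 19.5×124 = 2418.0; current 4.0·144 + 6.1·41 + 1.2·28 + 1.3·189 + 2.7·195 = 1631.9; the secondary image supplies 786.1, so y = 786.1/4.2 ≈ 187.17.

y ≈ 187.2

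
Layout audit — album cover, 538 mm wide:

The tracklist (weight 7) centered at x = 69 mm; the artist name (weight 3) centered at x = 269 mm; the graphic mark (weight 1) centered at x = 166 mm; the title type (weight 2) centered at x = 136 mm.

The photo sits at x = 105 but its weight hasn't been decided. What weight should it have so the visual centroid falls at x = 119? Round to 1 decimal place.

Fixed elements: Σw = 7 + 3 + 1 + 2 = 13, Σw·x = 7·69 + 3·269 + 1·166 + 2·136 = 1728.
For the centroid to hit 119: (1728 + w·105) / (13 + w) = 119.
Rearranging, w·(105 − 119) = 119·13 − 1728 = -181, so w ≈ -181/-14 = 12.93.

w ≈ 12.9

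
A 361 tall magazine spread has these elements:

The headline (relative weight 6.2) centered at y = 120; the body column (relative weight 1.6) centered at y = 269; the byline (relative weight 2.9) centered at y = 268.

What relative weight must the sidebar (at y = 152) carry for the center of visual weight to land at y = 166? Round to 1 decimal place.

Existing Σw = 10.7 (6.2 + 1.6 + 2.9); existing moment 6.2·120 + 1.6·269 + 2.9·268 = 1951.6.
Balance at y = 166 requires (1951.6 + w·152) / (10.7 + w) = 166.
So w = (166·10.7 − 1951.6)/(152 − 166) = -175.4/-14 ≈ 12.53.

w ≈ 12.5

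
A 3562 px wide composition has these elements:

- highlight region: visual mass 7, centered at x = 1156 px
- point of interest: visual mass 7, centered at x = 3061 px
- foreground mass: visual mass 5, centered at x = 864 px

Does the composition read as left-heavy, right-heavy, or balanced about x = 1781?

balanced

Σw = 7 + 7 + 5 = 19.
Σw·x = 7·1156 + 7·3061 + 5·864 = 33839, so x̄ = 33839/19 ≈ 1781.00.
The centroid 1781.00 matches the midline at 1781, so the layout is balanced.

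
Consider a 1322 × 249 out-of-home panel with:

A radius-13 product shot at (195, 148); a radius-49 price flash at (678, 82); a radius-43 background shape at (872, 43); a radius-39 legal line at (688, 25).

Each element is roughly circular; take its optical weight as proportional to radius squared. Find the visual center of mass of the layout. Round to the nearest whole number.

Weights ∝ r²: product shot 13² = 169, price flash 49² = 2401, background shape 43² = 1849, legal line 39² = 1521; Σw = 5940.
x: (169·195 + 2401·678 + 1849·872 + 1521·688) / 5940 = 4319609 / 5940 ≈ 727.21
y: (169·148 + 2401·82 + 1849·43 + 1521·25) / 5940 = 339426 / 5940 ≈ 57.14

(727, 57)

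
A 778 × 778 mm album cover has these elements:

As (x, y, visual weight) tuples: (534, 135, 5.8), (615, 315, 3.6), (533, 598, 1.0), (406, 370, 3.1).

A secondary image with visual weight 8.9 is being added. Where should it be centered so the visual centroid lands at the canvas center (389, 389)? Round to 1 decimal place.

After adding the secondary image, total weight = 5.8 + 3.6 + 1.0 + 3.1 + 8.9 = 22.4.
x: target moment 22.4×389 = 8713.6; current 5.8·534 + 3.6·615 + 1.0·533 + 3.1·406 = 7102.8; the secondary image supplies 1610.8, so x = 1610.8/8.9 ≈ 180.99.
y: target moment 22.4×389 = 8713.6; current 5.8·135 + 3.6·315 + 1.0·598 + 3.1·370 = 3662.0; the secondary image supplies 5051.6, so y = 5051.6/8.9 ≈ 567.60.

(181.0, 567.6)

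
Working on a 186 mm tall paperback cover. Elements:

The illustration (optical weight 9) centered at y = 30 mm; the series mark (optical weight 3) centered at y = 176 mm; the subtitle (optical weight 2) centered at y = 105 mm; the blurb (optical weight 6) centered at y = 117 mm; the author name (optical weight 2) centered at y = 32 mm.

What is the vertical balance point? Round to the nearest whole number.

Weights sum to 9 + 3 + 2 + 6 + 2 = 22.
Σw·y = 9·30 + 3·176 + 2·105 + 6·117 + 2·32 = 1774, so ȳ = 1774/22 ≈ 80.64.

y ≈ 81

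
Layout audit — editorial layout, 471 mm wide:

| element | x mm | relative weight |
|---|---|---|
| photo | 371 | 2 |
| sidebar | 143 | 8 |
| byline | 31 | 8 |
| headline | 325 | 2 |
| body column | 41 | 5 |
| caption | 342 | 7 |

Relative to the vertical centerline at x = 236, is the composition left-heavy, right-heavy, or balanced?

left-heavy

Total weight = 2 + 8 + 8 + 2 + 5 + 7 = 32.
x: moment 5383 / weight 32 ≈ 168.22
Since 168.2 is left of 236, the composition reads left-heavy.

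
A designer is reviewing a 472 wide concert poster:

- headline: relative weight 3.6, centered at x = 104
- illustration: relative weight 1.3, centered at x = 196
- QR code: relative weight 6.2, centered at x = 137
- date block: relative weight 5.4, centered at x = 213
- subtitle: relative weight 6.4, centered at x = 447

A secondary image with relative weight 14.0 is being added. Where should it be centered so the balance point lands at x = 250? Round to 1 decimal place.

With the secondary image, Σw becomes 3.6 + 1.3 + 6.2 + 5.4 + 6.4 + 14.0 = 36.9.
Along x: (5489.6 + 14.0·x) / 36.9 = 250 (existing moment 3.6·104 + 1.3·196 + 6.2·137 + 5.4·213 + 6.4·447 = 5489.6) ⇒ x = (9225.0 − 5489.6) / 14.0 ≈ 266.81.

x ≈ 266.8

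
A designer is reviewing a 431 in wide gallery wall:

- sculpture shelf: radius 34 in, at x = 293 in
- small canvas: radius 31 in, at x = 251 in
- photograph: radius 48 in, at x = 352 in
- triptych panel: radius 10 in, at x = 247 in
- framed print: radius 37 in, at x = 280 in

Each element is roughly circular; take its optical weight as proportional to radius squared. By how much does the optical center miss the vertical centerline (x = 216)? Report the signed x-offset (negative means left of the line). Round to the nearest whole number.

r² weights: sculpture shelf 34² = 1156, small canvas 31² = 961, photograph 48² = 2304, triptych panel 10² = 100, framed print 37² = 1369. Total = 5890.
x-moment: 1156·293 + 961·251 + 2304·352 + 100·247 + 1369·280 = 1798947; centroid 1798947/5890 ≈ 305.42.
Difference: 305.42 − 216 ≈ 89.42.

≈ 89 in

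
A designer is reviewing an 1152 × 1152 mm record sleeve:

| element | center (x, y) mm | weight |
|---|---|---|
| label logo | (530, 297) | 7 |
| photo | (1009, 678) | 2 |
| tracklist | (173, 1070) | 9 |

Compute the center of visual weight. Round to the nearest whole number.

Σw = 7 + 2 + 9 = 18.
x-moment: 7·530 + 2·1009 + 9·173 = 7285; centroid 7285/18 ≈ 404.72.
y-moment: 7·297 + 2·678 + 9·1070 = 13065; centroid 13065/18 ≈ 725.83.

(405, 726)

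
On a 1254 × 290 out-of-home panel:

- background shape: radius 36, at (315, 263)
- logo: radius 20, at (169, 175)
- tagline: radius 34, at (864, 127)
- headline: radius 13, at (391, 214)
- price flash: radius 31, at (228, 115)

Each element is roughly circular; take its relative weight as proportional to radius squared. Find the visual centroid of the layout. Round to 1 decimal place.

(441.9, 176.9)

Weights ∝ r²: background shape 36² = 1296, logo 20² = 400, tagline 34² = 1156, headline 13² = 169, price flash 31² = 961; Σw = 3982.
Σw·x = 1296·315 + 400·169 + 1156·864 + 169·391 + 961·228 = 1759811, so x̄ = 1759811/3982 ≈ 441.94.
Σw·y = 1296·263 + 400·175 + 1156·127 + 169·214 + 961·115 = 704341, so ȳ = 704341/3982 ≈ 176.88.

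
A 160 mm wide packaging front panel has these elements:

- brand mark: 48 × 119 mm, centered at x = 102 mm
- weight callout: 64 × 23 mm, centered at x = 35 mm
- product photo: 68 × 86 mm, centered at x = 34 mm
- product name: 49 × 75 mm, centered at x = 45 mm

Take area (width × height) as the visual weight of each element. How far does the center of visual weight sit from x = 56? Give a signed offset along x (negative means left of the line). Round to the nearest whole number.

≈ 4 mm

Taking area as weight: brand mark 48·119 = 5712, weight callout 64·23 = 1472, product photo 68·86 = 5848, product name 49·75 = 3675. Sum 16707.
Σw·x = 5712·102 + 1472·35 + 5848·34 + 3675·45 = 998351, so x̄ = 998351/16707 ≈ 59.76.
Offset from x = 56: 59.76 − 56 ≈ 3.76.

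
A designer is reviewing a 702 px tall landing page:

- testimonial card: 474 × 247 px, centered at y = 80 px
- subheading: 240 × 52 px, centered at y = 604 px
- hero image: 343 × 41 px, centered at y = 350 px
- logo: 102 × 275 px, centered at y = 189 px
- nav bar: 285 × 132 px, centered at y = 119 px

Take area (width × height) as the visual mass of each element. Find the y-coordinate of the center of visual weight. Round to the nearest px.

y ≈ 151

Areas → weights: testimonial card 474·247 = 117078, subheading 240·52 = 12480, hero image 343·41 = 14063, logo 102·275 = 28050, nav bar 285·132 = 37620; Σw = 209291.
y-moment: 117078·80 + 12480·604 + 14063·350 + 28050·189 + 37620·119 = 31604440; centroid 31604440/209291 ≈ 151.01.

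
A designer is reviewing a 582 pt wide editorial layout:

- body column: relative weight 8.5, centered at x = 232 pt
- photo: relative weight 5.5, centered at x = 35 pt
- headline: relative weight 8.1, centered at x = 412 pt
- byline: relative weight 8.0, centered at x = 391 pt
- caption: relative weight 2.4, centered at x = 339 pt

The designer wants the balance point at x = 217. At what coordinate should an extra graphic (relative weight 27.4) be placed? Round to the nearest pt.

x ≈ 130

After adding the extra graphic, total weight = 8.5 + 5.5 + 8.1 + 8.0 + 2.4 + 27.4 = 59.9.
Along x: (9443.3 + 27.4·x) / 59.9 = 217 (existing moment 8.5·232 + 5.5·35 + 8.1·412 + 8.0·391 + 2.4·339 = 9443.3) ⇒ x = (12998.3 − 9443.3) / 27.4 ≈ 129.74.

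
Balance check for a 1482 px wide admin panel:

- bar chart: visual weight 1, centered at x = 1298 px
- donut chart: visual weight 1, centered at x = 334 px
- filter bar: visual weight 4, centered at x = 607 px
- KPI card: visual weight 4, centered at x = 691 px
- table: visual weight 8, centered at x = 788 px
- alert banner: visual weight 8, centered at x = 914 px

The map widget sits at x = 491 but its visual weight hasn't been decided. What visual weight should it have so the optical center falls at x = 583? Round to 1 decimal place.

w ≈ 57.4

Existing Σw = 26 (1 + 1 + 4 + 4 + 8 + 8); existing moment 1·1298 + 1·334 + 4·607 + 4·691 + 8·788 + 8·914 = 20440.
For the centroid to hit 583: (20440 + w·491) / (26 + w) = 583.
Solving: w = (583·26 − 20440) / (491 − 583) = -5282 / -92 ≈ 57.41.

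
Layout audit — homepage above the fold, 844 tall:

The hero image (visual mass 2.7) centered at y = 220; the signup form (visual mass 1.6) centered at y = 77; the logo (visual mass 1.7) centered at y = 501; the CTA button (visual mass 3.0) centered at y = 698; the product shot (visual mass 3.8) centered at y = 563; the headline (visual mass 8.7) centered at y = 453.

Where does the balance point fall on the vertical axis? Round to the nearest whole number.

Total weight = 2.7 + 1.6 + 1.7 + 3.0 + 3.8 + 8.7 = 21.5.
y: moment 9743.4 / weight 21.5 ≈ 453.18

y ≈ 453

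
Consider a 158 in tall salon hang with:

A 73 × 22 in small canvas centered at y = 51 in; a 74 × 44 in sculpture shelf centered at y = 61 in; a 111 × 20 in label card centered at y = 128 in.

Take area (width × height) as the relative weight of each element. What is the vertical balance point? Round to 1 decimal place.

y ≈ 79.7

Areas → weights: small canvas 73·22 = 1606, sculpture shelf 74·44 = 3256, label card 111·20 = 2220; Σw = 7082.
Σw·y = 1606·51 + 3256·61 + 2220·128 = 564682, so ȳ = 564682/7082 ≈ 79.73.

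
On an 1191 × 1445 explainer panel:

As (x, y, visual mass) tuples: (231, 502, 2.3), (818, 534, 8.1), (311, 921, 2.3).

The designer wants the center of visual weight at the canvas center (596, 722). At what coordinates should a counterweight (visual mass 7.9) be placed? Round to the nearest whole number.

(558, 921)

With the counterweight, Σw becomes 2.3 + 8.1 + 2.3 + 7.9 = 20.6.
Along x: (7872.4 + 7.9·x) / 20.6 = 596 (existing moment 2.3·231 + 8.1·818 + 2.3·311 = 7872.4) ⇒ x = (12277.6 − 7872.4) / 7.9 ≈ 557.62.
Along y: (7598.3 + 7.9·y) / 20.6 = 722 (existing moment 2.3·502 + 8.1·534 + 2.3·921 = 7598.3) ⇒ y = (14873.2 − 7598.3) / 7.9 ≈ 920.87.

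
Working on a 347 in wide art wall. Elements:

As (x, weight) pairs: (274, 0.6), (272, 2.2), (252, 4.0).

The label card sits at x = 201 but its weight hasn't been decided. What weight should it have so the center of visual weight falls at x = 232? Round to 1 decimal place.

w ≈ 6.2

Fixed elements: Σw = 0.6 + 2.2 + 4.0 = 6.8, Σw·x = 0.6·274 + 2.2·272 + 4.0·252 = 1770.8.
Set Σw·x/Σw = 232: (1770.8 + 201w) = 232·(6.8 + w).
Rearranging, w·(201 − 232) = 232·6.8 − 1770.8 = -193.2, so w ≈ -193.2/-31 = 6.23.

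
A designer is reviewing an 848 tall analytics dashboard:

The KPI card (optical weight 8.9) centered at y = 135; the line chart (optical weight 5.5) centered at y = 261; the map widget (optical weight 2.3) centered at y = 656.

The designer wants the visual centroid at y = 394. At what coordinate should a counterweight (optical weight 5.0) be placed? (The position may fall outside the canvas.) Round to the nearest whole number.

With the counterweight, Σw becomes 8.9 + 5.5 + 2.3 + 5.0 = 21.7.
y: need Σw·y = 21.7·394 = 8549.8. Existing = 8.9·135 + 5.5·261 + 2.3·656 = 4145.8. Remainder 4404.0 / 5.0 ≈ 880.80.

y ≈ 881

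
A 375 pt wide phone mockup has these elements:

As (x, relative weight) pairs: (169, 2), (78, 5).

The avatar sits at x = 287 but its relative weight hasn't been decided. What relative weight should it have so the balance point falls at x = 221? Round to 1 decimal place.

Existing Σw = 7 (2 + 5); existing moment 2·169 + 5·78 = 728.
Balance at x = 221 requires (728 + w·287) / (7 + w) = 221.
Solving: w = (221·7 − 728) / (287 − 221) = 819 / 66 ≈ 12.41.

w ≈ 12.4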